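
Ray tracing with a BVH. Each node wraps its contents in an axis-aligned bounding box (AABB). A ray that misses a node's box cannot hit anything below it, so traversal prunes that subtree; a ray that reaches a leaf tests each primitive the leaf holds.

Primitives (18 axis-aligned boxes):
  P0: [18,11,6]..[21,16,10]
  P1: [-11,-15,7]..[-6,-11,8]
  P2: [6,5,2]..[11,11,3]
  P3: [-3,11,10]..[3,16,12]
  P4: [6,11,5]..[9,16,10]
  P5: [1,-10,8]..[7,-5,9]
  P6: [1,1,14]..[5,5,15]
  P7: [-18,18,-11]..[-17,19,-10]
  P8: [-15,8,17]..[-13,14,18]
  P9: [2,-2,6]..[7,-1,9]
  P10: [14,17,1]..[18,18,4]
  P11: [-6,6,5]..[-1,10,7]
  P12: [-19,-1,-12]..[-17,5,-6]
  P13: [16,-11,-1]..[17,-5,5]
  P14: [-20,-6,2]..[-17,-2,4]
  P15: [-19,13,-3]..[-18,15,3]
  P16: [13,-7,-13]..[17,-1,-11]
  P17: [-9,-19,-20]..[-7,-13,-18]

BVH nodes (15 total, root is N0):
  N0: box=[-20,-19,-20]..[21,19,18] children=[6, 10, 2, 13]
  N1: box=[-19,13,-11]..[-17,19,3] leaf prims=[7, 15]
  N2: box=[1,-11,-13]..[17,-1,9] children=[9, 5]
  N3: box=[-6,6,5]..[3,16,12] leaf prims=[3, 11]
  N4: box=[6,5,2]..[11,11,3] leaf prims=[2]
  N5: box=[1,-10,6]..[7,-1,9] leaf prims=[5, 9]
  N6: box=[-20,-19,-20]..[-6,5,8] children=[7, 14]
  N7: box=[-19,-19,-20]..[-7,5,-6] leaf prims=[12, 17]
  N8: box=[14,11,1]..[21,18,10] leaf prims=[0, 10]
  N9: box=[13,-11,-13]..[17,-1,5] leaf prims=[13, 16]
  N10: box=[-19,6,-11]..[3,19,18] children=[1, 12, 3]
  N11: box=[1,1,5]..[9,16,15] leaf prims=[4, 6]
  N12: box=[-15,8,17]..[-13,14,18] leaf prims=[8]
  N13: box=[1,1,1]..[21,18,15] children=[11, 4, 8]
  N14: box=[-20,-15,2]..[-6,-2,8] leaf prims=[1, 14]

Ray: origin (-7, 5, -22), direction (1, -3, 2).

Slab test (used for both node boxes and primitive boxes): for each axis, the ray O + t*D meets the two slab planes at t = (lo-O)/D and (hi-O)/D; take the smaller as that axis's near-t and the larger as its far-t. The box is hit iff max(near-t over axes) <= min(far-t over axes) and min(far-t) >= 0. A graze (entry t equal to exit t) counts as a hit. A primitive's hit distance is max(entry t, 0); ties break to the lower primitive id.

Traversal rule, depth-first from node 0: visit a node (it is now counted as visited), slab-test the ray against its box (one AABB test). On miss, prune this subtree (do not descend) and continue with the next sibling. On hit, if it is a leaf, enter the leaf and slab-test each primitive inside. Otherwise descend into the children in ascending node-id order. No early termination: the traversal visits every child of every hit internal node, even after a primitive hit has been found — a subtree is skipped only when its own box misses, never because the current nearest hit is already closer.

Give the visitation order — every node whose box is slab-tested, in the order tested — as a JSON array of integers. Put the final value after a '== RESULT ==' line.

Walk:
N0 x:[-13,28] y:[-14/3,8] z:[1,20] -> hit [1,8], descend [2, 6, 10, 13]
  N2 x:[8,24] y:[2,16/3] z:[9/2,31/2] -> miss, prune
  N6 x:[-13,1] y:[0,8] z:[1,15] -> hit [1,1], descend [7, 14]
    N7 x:[-12,0] y:[0,8] z:[1,8] -> miss, prune
    N14 x:[-13,1] y:[7/3,20/3] z:[12,15] -> miss, prune
  N10 x:[-12,10] y:[-14/3,-1/3] z:[11/2,20] -> miss, prune
  N13 x:[8,28] y:[-13/3,4/3] z:[23/2,37/2] -> miss, prune

order=[0, 2, 6, 7, 14, 10, 13]  |boxes|=7  |leaves|=0  hit=miss

== RESULT ==
[0, 2, 6, 7, 14, 10, 13]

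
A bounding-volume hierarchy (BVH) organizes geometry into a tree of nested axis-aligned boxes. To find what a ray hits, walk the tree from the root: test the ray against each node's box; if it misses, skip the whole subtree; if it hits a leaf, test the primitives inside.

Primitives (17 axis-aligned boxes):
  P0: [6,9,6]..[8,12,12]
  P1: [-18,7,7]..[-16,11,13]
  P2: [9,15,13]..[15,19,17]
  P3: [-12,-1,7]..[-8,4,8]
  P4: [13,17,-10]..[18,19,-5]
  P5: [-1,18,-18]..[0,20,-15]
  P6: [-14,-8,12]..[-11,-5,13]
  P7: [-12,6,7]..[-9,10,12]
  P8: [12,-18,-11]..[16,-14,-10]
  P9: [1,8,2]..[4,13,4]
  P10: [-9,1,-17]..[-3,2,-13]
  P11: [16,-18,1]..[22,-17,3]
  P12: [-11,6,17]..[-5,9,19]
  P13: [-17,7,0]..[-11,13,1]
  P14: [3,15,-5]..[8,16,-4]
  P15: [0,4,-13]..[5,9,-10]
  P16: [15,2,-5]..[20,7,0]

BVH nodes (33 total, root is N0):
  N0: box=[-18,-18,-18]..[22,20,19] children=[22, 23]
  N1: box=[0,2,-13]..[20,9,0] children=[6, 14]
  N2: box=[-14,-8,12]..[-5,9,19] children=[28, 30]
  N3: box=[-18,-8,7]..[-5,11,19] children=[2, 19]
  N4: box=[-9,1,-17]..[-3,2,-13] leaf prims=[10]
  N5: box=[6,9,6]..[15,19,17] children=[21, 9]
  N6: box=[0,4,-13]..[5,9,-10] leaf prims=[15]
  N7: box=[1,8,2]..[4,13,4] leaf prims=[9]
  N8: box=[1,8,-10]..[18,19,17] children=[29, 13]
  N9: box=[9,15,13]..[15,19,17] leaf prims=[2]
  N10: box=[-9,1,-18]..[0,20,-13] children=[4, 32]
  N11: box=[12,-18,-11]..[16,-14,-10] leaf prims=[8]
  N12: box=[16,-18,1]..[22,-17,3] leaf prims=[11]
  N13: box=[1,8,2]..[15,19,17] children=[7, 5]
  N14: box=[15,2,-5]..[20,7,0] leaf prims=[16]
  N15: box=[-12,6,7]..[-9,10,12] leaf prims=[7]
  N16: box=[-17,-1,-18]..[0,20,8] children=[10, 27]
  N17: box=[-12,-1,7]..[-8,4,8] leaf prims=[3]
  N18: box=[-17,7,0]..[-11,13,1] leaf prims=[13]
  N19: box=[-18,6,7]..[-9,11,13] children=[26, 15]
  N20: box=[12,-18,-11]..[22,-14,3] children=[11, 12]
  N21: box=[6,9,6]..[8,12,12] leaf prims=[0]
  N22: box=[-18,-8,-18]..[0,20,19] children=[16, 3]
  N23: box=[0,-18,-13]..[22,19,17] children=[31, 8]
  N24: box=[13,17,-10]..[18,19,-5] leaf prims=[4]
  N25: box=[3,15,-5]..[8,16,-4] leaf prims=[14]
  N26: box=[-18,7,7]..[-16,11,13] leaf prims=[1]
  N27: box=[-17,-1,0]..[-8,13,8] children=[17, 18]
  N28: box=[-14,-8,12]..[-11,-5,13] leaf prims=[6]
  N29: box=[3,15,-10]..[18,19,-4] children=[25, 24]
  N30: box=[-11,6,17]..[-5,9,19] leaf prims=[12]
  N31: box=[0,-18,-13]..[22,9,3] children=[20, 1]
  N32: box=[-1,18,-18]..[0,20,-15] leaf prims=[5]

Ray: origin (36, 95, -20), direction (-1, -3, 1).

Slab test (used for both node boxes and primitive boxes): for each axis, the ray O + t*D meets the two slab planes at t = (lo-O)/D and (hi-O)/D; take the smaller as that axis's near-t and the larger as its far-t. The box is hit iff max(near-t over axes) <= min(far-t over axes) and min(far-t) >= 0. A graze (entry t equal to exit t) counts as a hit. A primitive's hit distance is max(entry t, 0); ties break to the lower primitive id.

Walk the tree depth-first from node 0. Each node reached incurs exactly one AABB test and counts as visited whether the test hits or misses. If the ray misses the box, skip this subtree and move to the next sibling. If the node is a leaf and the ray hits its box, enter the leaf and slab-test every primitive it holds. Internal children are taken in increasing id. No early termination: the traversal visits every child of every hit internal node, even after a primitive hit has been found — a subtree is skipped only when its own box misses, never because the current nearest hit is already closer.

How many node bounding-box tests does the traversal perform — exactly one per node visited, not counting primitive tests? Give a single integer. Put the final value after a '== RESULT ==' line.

Walk:
N0 x:[14,54] y:[25,113/3] z:[2,39] -> hit [25,113/3], descend [22, 23]
  N22 x:[36,54] y:[25,103/3] z:[2,39] -> miss, prune
  N23 x:[14,36] y:[76/3,113/3] z:[7,37] -> hit [76/3,36], descend [8, 31]
    N8 x:[18,35] y:[76/3,29] z:[10,37] -> hit [76/3,29], descend [13, 29]
      N13 x:[21,35] y:[76/3,29] z:[22,37] -> hit [76/3,29], descend [5, 7]
        N5 x:[21,30] y:[76/3,86/3] z:[26,37] -> hit [26,86/3], descend [9, 21]
          N9 x:[21,27] y:[76/3,80/3] z:[33,37] -> miss, prune
          N21 x:[28,30] y:[83/3,86/3] z:[26,32] -> hit [28,86/3] leaf, test {P0@t=28}
        N7 x:[32,35] y:[82/3,29] z:[22,24] -> miss, prune
      N29 x:[18,33] y:[76/3,80/3] z:[10,16] -> miss, prune
    N31 x:[14,36] y:[86/3,113/3] z:[7,23] -> miss, prune

11 AABB tests over nodes [0, 22, 23, 8, 13, 5, 9, 21, 7, 29, 31]; 1 leaf entered; closest P0.

== RESULT ==
11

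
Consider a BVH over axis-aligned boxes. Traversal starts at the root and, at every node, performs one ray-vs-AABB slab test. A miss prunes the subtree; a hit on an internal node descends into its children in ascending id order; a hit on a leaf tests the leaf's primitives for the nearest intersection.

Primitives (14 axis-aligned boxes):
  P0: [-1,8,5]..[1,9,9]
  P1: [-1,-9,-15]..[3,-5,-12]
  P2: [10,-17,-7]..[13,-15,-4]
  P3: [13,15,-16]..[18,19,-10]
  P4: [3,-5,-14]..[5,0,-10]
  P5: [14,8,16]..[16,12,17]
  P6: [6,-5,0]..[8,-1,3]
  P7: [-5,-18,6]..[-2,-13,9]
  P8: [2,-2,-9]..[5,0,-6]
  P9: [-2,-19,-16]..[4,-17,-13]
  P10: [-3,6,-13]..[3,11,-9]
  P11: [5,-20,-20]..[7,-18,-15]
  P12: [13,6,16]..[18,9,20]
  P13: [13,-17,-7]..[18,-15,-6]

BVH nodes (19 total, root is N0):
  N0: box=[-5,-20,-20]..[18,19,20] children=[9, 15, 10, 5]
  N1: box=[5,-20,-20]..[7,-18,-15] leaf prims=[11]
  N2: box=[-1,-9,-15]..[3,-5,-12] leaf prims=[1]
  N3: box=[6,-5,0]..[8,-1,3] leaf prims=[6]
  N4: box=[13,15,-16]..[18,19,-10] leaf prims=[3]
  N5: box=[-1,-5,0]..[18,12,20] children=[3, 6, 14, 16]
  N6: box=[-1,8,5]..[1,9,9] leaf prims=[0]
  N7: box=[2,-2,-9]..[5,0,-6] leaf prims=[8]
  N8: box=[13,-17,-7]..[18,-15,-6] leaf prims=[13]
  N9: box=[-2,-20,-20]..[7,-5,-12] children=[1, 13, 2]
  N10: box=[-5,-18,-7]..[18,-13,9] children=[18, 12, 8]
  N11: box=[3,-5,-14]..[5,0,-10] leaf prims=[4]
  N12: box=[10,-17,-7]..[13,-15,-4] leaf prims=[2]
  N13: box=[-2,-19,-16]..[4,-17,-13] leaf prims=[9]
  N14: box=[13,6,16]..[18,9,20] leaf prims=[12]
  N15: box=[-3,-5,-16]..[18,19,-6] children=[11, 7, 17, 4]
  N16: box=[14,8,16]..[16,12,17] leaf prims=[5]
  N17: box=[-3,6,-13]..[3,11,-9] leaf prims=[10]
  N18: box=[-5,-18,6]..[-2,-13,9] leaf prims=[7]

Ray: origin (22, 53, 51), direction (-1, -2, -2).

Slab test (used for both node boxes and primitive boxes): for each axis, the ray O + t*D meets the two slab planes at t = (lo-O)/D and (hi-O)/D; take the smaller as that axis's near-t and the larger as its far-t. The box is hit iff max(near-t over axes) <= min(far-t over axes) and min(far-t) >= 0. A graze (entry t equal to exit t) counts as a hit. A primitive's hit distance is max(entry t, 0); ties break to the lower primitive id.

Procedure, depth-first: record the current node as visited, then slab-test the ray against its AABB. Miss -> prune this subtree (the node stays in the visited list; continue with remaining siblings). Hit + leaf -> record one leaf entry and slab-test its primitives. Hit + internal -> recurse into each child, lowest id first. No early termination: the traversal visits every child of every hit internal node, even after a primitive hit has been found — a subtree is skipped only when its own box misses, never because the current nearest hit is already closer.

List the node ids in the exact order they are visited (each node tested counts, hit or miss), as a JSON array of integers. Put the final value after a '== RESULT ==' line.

Traverse from the root:
N0 x:[4,27] y:[17,73/2] z:[31/2,71/2] -> hit [17,27], descend [5, 9, 10, 15]
  N5 x:[4,23] y:[41/2,29] z:[31/2,51/2] -> hit [41/2,23], descend [3, 6, 14, 16]
    N3 x:[14,16] y:[27,29] z:[24,51/2] -> miss, prune
    N6 x:[21,23] y:[22,45/2] z:[21,23] -> hit [22,45/2] leaf, test {P0@t=22}
    N14 x:[4,9] y:[22,47/2] z:[31/2,35/2] -> miss, prune
    N16 x:[6,8] y:[41/2,45/2] z:[17,35/2] -> miss, prune
  N9 x:[15,24] y:[29,73/2] z:[63/2,71/2] -> miss, prune
  N10 x:[4,27] y:[33,71/2] z:[21,29] -> miss, prune
  N15 x:[4,25] y:[17,29] z:[57/2,67/2] -> miss, prune

Summary -> nodes [0, 5, 3, 6, 14, 16, 9, 10, 15]; box-tests=9; leaf-entries=1; first=P0

== RESULT ==
[0, 5, 3, 6, 14, 16, 9, 10, 15]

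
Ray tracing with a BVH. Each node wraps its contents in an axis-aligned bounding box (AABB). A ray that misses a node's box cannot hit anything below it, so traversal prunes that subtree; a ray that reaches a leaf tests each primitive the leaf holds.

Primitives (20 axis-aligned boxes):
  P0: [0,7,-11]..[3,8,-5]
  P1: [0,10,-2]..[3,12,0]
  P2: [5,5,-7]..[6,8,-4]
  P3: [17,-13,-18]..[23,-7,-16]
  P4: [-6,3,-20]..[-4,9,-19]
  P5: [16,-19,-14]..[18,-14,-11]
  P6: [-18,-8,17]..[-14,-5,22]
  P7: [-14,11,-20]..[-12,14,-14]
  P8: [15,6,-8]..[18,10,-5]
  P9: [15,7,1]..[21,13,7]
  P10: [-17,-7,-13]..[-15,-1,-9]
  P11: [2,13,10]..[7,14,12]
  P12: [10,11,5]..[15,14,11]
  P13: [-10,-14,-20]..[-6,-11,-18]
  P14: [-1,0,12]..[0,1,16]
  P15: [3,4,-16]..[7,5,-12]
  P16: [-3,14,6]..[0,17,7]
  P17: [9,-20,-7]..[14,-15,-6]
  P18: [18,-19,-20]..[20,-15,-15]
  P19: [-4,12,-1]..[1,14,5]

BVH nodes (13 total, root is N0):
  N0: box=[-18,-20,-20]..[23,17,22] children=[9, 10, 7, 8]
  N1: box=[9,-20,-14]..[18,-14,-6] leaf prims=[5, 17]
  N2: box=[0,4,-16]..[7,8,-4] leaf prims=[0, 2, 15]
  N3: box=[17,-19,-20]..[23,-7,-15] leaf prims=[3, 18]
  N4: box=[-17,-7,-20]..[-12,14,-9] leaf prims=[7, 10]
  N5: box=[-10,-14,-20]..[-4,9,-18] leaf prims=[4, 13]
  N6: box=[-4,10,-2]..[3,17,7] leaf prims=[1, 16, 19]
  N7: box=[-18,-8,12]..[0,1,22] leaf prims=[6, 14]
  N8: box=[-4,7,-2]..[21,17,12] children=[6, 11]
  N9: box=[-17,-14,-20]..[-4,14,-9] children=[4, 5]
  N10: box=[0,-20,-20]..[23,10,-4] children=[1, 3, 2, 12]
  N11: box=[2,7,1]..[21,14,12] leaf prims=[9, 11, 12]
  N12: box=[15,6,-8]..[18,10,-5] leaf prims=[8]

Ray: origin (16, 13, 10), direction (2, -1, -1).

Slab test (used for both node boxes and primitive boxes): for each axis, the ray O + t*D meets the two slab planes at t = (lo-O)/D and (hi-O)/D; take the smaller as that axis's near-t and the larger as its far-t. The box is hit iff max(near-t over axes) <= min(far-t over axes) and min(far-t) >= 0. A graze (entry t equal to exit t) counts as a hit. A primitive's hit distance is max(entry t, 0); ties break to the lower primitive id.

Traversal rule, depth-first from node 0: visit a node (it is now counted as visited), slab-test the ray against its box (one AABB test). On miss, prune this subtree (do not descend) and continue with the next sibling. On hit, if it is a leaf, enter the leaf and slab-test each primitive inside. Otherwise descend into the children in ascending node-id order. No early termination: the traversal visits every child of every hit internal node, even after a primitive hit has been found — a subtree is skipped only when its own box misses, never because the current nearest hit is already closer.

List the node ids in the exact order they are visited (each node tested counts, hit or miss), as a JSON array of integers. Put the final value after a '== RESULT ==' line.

Trace the traversal:
N0 x:[-17,7/2] y:[-4,33] z:[-12,30] -> hit [-4,7/2], descend [7, 8, 9, 10]
  N7 x:[-17,-8] y:[12,21] z:[-12,-2] -> miss, prune
  N8 x:[-10,5/2] y:[-4,6] z:[-2,12] -> hit [-2,5/2], descend [6, 11]
    N6 x:[-10,-13/2] y:[-4,3] z:[3,12] -> miss, prune
    N11 x:[-7,5/2] y:[-1,6] z:[-2,9] -> hit [-1,5/2] leaf, test {P9(miss), P11(miss), P12(miss)}
  N9 x:[-33/2,-10] y:[-1,27] z:[19,30] -> miss, prune
  N10 x:[-8,7/2] y:[3,33] z:[14,30] -> miss, prune

Summary -> nodes [0, 7, 8, 6, 11, 9, 10]; box-tests=7; leaf-entries=1; first=miss

== RESULT ==
[0, 7, 8, 6, 11, 9, 10]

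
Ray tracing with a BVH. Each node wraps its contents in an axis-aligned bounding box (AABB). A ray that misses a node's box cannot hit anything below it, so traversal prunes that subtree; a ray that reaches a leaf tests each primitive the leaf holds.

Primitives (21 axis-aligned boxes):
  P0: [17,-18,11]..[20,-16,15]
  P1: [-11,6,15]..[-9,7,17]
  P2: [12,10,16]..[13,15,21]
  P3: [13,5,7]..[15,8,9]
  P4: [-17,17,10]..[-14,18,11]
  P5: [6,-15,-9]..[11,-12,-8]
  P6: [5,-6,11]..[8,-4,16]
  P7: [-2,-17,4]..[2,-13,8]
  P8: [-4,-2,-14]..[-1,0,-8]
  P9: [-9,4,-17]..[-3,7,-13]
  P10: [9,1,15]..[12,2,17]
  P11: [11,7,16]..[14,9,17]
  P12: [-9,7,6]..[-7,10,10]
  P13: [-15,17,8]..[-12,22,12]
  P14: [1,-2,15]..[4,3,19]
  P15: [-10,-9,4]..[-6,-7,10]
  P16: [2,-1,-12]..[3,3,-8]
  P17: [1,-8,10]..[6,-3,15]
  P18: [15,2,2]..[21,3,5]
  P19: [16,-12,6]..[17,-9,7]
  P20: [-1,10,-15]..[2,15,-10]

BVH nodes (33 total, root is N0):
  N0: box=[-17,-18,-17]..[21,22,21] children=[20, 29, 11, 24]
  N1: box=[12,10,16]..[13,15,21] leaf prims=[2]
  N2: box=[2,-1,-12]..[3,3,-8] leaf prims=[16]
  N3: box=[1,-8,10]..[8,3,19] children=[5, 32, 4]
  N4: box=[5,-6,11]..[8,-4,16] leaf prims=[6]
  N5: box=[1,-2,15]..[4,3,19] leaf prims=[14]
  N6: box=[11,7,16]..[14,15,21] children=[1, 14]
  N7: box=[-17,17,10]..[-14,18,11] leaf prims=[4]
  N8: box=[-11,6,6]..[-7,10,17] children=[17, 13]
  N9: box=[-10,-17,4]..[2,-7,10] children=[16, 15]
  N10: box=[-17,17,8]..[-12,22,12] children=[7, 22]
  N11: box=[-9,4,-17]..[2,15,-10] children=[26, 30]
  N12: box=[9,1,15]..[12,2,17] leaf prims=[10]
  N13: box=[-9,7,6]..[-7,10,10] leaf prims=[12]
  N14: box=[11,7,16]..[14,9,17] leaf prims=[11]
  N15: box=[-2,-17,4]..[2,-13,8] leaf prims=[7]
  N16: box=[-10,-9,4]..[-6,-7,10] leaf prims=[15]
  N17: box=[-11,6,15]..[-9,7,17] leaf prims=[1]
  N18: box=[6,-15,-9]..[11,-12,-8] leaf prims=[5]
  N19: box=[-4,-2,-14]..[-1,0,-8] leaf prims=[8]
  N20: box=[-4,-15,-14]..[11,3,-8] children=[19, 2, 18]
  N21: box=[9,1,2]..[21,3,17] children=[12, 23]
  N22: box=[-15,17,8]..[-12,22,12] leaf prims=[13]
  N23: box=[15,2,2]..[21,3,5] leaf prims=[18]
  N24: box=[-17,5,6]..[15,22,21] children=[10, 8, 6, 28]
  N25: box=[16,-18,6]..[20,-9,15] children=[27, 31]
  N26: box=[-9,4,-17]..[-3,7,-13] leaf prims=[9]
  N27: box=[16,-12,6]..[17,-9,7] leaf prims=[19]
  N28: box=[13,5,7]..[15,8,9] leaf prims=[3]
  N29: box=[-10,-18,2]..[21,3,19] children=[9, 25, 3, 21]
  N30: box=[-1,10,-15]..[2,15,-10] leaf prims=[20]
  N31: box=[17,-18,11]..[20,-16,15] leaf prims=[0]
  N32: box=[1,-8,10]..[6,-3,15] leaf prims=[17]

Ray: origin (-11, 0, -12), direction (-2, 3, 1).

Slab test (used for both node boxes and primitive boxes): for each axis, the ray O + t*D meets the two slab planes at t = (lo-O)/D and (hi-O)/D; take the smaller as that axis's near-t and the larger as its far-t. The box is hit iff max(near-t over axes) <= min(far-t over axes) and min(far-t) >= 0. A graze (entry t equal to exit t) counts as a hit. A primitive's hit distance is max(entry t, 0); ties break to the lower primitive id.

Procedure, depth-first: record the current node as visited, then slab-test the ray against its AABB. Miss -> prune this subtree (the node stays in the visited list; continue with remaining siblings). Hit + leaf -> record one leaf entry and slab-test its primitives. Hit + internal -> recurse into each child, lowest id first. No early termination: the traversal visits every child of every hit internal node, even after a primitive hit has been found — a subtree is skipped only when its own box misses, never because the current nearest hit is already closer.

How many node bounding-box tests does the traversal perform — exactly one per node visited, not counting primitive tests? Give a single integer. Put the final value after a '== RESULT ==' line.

Walk:
N0 x:[-16,3] y:[-6,22/3] z:[-5,33] -> hit [-5,3], descend [11, 20, 24, 29]
  N11 x:[-13/2,-1] y:[4/3,5] z:[-5,2] -> miss, prune
  N20 x:[-11,-7/2] y:[-5,1] z:[-2,4] -> miss, prune
  N24 x:[-13,3] y:[5/3,22/3] z:[18,33] -> miss, prune
  N29 x:[-16,-1/2] y:[-6,1] z:[14,31] -> miss, prune

order=[0, 11, 20, 24, 29]  |boxes|=5  |leaves|=0  hit=miss

== RESULT ==
5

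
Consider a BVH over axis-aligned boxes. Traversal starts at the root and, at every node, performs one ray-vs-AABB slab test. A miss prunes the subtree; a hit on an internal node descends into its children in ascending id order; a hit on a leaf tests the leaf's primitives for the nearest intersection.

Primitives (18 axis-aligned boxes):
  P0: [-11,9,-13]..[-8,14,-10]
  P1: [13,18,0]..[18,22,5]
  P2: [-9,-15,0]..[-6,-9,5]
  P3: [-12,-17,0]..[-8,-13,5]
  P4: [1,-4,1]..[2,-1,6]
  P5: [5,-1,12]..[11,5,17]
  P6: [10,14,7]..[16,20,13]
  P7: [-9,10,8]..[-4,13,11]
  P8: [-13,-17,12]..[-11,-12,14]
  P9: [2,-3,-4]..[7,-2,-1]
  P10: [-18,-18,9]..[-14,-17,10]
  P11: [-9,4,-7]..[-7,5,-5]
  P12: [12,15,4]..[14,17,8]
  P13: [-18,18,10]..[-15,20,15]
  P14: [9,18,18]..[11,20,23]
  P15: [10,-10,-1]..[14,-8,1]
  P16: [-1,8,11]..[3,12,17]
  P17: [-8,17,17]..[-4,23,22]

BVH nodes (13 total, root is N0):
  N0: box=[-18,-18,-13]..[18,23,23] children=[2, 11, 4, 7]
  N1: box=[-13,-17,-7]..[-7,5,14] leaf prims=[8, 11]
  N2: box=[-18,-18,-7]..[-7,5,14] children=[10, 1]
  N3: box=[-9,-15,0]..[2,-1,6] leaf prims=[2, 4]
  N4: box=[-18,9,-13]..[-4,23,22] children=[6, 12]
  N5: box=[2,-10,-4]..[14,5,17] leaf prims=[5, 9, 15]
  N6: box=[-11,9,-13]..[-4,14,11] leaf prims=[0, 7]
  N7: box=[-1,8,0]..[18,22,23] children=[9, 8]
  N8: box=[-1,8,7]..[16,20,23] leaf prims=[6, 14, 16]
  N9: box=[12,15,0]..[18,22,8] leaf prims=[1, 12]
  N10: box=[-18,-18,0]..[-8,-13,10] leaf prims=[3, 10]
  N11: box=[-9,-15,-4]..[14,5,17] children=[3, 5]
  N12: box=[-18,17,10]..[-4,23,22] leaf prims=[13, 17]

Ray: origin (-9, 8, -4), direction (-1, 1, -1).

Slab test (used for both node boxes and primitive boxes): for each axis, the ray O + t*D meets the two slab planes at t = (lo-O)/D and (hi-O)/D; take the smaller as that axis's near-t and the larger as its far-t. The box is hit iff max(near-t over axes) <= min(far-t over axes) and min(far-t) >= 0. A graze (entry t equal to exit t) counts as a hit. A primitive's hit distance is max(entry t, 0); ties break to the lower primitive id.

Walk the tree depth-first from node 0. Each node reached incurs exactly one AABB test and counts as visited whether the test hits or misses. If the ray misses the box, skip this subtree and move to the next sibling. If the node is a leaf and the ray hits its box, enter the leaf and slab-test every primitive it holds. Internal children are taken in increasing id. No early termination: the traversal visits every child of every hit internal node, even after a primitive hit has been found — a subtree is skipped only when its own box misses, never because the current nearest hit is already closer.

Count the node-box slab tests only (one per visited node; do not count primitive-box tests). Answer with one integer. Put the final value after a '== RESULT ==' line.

Walk:
N0 x:[-27,9] y:[-26,15] z:[-27,9] -> hit [-26,9], descend [2, 4, 7, 11]
  N2 x:[-2,9] y:[-26,-3] z:[-18,3] -> miss, prune
  N4 x:[-5,9] y:[1,15] z:[-26,9] -> hit [1,9], descend [6, 12]
    N6 x:[-5,2] y:[1,6] z:[-15,9] -> hit [1,2] leaf, test {P0(miss), P7(miss)}
    N12 x:[-5,9] y:[9,15] z:[-26,-14] -> miss, prune
  N7 x:[-27,-8] y:[0,14] z:[-27,-4] -> miss, prune
  N11 x:[-23,0] y:[-23,-3] z:[-21,0] -> miss, prune

Summary -> nodes [0, 2, 4, 6, 12, 7, 11]; box-tests=7; leaf-entries=1; first=miss

== RESULT ==
7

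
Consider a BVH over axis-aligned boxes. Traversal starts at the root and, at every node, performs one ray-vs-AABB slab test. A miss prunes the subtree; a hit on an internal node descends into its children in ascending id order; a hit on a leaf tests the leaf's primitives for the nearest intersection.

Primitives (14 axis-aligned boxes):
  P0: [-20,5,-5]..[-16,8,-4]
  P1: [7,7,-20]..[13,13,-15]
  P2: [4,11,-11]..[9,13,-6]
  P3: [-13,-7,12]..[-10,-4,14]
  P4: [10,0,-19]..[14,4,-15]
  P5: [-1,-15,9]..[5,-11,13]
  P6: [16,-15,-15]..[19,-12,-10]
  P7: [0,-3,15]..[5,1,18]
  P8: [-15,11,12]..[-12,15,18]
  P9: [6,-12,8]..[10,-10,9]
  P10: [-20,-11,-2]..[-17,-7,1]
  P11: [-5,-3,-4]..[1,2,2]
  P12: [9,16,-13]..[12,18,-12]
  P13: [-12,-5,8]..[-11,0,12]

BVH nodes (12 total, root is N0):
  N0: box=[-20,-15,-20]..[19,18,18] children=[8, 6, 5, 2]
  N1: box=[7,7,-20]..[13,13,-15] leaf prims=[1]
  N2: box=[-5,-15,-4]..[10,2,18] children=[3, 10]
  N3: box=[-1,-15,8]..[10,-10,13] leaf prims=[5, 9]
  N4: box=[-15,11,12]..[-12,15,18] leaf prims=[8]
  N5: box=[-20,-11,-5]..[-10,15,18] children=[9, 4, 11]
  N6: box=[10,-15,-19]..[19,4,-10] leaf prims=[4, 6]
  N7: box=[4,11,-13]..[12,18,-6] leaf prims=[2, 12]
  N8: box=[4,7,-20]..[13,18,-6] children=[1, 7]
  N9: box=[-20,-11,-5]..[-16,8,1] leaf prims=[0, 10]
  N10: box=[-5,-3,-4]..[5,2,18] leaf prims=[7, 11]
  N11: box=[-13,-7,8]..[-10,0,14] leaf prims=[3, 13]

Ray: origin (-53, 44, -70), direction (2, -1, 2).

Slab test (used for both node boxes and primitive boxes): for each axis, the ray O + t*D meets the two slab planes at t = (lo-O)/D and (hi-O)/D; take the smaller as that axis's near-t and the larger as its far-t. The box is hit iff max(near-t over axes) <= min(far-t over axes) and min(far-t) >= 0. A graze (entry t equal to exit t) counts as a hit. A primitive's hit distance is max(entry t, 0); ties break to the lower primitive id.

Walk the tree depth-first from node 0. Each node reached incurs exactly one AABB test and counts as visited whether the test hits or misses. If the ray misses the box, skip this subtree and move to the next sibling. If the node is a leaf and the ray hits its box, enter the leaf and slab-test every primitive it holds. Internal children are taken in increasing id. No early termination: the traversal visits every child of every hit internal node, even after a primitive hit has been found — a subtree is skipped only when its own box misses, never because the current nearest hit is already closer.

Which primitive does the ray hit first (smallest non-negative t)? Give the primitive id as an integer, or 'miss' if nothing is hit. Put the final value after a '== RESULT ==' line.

Trace the traversal:
N0 x:[33/2,36] y:[26,59] z:[25,44] -> hit [26,36], descend [2, 5, 6, 8]
  N2 x:[24,63/2] y:[42,59] z:[33,44] -> miss, prune
  N5 x:[33/2,43/2] y:[29,55] z:[65/2,44] -> miss, prune
  N6 x:[63/2,36] y:[40,59] z:[51/2,30] -> miss, prune
  N8 x:[57/2,33] y:[26,37] z:[25,32] -> hit [57/2,32], descend [1, 7]
    N1 x:[30,33] y:[31,37] z:[25,55/2] -> miss, prune
    N7 x:[57/2,65/2] y:[26,33] z:[57/2,32] -> hit [57/2,32] leaf, test {P2@t=31, P12(miss)}

Visited [0, 2, 5, 6, 8, 1, 7]. Tests: 7 box, 1 leaf. Nearest: P2.

== RESULT ==
2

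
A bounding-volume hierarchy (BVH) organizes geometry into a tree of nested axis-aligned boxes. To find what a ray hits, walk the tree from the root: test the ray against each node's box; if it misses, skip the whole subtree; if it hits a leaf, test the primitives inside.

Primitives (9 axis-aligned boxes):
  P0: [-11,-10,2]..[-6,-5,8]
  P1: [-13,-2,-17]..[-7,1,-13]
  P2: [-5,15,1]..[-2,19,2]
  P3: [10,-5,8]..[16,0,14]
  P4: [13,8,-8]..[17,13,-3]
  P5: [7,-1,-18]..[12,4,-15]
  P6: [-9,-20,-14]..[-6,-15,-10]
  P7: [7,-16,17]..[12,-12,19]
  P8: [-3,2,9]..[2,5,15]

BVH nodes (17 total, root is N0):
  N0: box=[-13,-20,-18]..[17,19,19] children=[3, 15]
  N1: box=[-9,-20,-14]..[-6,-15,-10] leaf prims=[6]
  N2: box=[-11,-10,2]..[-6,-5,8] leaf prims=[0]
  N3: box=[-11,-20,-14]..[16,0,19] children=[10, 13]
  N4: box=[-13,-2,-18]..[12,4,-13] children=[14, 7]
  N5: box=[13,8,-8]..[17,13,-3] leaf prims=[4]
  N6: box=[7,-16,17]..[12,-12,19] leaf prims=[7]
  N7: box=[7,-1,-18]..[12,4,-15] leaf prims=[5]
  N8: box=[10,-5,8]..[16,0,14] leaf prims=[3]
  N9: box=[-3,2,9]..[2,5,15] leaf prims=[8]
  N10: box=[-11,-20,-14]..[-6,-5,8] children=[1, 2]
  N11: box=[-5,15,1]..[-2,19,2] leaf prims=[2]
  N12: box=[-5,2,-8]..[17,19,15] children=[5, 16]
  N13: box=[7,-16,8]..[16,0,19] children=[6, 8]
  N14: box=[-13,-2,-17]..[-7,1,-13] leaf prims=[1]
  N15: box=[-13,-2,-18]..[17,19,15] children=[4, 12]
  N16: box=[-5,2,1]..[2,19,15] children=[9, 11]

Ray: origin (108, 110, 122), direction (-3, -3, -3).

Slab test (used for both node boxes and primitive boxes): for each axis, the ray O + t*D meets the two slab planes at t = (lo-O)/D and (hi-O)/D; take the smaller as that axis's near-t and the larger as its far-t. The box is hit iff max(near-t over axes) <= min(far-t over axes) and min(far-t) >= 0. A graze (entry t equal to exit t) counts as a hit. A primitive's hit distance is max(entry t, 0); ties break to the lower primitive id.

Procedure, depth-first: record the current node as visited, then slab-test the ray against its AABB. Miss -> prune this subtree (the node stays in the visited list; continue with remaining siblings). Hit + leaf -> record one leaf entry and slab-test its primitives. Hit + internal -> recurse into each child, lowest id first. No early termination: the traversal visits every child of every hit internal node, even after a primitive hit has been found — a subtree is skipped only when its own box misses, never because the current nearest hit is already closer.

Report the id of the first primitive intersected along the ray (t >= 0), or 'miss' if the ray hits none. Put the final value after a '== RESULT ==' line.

Trace the traversal:
N0 x:[91/3,121/3] y:[91/3,130/3] z:[103/3,140/3] -> hit [103/3,121/3], descend [3, 15]
  N3 x:[92/3,119/3] y:[110/3,130/3] z:[103/3,136/3] -> hit [110/3,119/3], descend [10, 13]
    N10 x:[38,119/3] y:[115/3,130/3] z:[38,136/3] -> hit [115/3,119/3], descend [1, 2]
      N1 x:[38,39] y:[125/3,130/3] z:[44,136/3] -> miss, prune
      N2 x:[38,119/3] y:[115/3,40] z:[38,40] -> hit [115/3,119/3] leaf, test {P0@t=115/3}
    N13 x:[92/3,101/3] y:[110/3,42] z:[103/3,38] -> miss, prune
  N15 x:[91/3,121/3] y:[91/3,112/3] z:[107/3,140/3] -> hit [107/3,112/3], descend [4, 12]
    N4 x:[32,121/3] y:[106/3,112/3] z:[45,140/3] -> miss, prune
    N12 x:[91/3,113/3] y:[91/3,36] z:[107/3,130/3] -> hit [107/3,36], descend [5, 16]
      N5 x:[91/3,95/3] y:[97/3,34] z:[125/3,130/3] -> miss, prune
      N16 x:[106/3,113/3] y:[91/3,36] z:[107/3,121/3] -> hit [107/3,36], descend [9, 11]
        N9 x:[106/3,37] y:[35,36] z:[107/3,113/3] -> hit [107/3,36] leaf, test {P8@t=107/3}
        N11 x:[110/3,113/3] y:[91/3,95/3] z:[40,121/3] -> miss, prune

Visited [0, 3, 10, 1, 2, 13, 15, 4, 12, 5, 16, 9, 11]. Tests: 13 box, 2 leaf. Nearest: P8.

== RESULT ==
8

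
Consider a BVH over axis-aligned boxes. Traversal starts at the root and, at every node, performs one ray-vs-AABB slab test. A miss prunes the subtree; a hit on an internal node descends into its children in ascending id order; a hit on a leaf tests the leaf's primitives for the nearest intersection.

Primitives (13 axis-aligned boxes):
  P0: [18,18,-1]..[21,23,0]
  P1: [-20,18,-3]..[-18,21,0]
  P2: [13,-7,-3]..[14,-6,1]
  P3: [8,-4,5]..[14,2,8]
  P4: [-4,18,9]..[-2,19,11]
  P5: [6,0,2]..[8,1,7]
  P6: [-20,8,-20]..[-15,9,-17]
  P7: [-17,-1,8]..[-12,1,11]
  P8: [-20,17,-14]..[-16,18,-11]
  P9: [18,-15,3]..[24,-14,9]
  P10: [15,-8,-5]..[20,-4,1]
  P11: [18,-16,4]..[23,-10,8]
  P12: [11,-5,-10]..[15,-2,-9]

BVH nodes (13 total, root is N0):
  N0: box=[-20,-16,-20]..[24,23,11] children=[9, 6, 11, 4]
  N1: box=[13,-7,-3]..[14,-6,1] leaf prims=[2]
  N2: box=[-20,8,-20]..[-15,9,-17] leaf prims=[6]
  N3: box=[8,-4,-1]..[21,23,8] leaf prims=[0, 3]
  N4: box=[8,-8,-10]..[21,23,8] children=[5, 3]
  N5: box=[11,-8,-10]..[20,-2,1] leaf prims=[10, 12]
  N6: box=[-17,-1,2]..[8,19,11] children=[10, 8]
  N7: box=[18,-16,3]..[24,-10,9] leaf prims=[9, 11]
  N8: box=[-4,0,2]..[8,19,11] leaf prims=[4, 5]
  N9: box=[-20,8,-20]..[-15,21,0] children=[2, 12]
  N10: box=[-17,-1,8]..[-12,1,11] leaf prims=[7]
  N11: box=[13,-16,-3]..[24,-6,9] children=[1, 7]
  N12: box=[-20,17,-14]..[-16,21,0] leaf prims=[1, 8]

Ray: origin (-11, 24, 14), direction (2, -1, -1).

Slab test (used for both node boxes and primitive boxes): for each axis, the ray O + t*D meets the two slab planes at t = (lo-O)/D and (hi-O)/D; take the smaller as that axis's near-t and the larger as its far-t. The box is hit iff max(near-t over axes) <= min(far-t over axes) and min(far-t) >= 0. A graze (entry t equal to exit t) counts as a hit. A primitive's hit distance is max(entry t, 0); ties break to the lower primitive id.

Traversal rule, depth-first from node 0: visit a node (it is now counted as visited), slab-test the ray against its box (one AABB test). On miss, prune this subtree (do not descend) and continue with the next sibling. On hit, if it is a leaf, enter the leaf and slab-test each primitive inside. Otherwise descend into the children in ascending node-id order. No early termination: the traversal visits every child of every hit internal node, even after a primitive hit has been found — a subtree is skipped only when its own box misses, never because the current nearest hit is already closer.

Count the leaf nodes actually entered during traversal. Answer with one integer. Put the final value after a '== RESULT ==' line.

Traverse from the root:
N0 x:[-9/2,35/2] y:[1,40] z:[3,34] -> hit [3,35/2], descend [4, 6, 9, 11]
  N4 x:[19/2,16] y:[1,32] z:[6,24] -> hit [19/2,16], descend [3, 5]
    N3 x:[19/2,16] y:[1,28] z:[6,15] -> hit [19/2,15] leaf, test {P0(miss), P3(miss)}
    N5 x:[11,31/2] y:[26,32] z:[13,24] -> miss, prune
  N6 x:[-3,19/2] y:[5,25] z:[3,12] -> hit [5,19/2], descend [8, 10]
    N8 x:[7/2,19/2] y:[5,24] z:[3,12] -> hit [5,19/2] leaf, test {P4(miss), P5(miss)}
    N10 x:[-3,-1/2] y:[23,25] z:[3,6] -> miss, prune
  N9 x:[-9/2,-2] y:[3,16] z:[14,34] -> miss, prune
  N11 x:[12,35/2] y:[30,40] z:[5,17] -> miss, prune

order=[0, 4, 3, 5, 6, 8, 10, 9, 11]  |boxes|=9  |leaves|=2  hit=miss

== RESULT ==
2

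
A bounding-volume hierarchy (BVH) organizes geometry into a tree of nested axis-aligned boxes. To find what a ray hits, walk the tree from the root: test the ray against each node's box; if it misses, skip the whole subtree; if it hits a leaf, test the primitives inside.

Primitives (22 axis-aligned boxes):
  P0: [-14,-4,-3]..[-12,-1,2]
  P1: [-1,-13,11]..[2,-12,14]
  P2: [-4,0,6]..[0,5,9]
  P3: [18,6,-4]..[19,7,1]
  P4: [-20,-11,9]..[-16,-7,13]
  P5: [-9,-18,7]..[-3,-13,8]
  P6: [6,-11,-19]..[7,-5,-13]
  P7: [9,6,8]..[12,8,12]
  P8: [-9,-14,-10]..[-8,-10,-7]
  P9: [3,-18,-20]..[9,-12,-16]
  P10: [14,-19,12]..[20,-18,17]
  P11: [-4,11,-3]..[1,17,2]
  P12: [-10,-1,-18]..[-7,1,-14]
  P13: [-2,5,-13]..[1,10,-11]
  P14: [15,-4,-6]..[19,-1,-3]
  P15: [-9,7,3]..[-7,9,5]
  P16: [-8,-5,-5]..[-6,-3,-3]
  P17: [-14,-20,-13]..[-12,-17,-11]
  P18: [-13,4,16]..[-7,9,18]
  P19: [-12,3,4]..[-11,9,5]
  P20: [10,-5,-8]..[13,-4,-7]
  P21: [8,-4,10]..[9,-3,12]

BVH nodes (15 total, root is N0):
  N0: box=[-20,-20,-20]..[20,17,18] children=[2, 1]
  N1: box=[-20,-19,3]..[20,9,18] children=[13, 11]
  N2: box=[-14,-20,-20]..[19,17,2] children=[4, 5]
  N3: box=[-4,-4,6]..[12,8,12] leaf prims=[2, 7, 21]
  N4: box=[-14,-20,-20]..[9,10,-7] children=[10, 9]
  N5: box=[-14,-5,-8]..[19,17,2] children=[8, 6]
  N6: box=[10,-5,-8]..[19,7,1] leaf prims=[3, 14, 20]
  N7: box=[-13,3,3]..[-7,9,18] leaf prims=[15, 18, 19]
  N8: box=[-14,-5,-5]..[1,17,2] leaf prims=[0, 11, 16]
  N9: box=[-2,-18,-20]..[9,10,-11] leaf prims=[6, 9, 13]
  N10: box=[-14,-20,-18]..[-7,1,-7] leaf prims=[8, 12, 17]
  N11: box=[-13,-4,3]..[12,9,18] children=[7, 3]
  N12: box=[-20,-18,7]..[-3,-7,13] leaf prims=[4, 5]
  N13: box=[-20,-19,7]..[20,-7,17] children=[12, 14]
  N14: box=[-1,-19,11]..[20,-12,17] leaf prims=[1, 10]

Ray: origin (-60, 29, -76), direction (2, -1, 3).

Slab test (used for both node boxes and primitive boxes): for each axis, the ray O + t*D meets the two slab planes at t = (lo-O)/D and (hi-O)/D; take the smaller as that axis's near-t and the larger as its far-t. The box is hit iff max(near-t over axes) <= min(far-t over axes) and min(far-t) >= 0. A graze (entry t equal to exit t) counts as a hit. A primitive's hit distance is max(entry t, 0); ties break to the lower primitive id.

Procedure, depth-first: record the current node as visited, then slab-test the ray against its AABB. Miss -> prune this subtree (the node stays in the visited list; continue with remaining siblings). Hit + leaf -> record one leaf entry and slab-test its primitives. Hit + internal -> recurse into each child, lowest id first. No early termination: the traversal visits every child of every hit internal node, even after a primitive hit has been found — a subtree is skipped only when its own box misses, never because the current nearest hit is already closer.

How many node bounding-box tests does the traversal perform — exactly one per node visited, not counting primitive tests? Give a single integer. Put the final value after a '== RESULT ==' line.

Trace the traversal:
N0 x:[20,40] y:[12,49] z:[56/3,94/3] -> hit [20,94/3], descend [1, 2]
  N1 x:[20,40] y:[20,48] z:[79/3,94/3] -> hit [79/3,94/3], descend [11, 13]
    N11 x:[47/2,36] y:[20,33] z:[79/3,94/3] -> hit [79/3,94/3], descend [3, 7]
      N3 x:[28,36] y:[21,33] z:[82/3,88/3] -> hit [28,88/3] leaf, test {P2@t=28, P7(miss), P21(miss)}
      N7 x:[47/2,53/2] y:[20,26] z:[79/3,94/3] -> miss, prune
    N13 x:[20,40] y:[36,48] z:[83/3,31] -> miss, prune
  N2 x:[23,79/2] y:[12,49] z:[56/3,26] -> hit [23,26], descend [4, 5]
    N4 x:[23,69/2] y:[19,49] z:[56/3,23] -> hit [23,23], descend [9, 10]
      N9 x:[29,69/2] y:[19,47] z:[56/3,65/3] -> miss, prune
      N10 x:[23,53/2] y:[28,49] z:[58/3,23] -> miss, prune
    N5 x:[23,79/2] y:[12,34] z:[68/3,26] -> hit [23,26], descend [6, 8]
      N6 x:[35,79/2] y:[22,34] z:[68/3,77/3] -> miss, prune
      N8 x:[23,61/2] y:[12,34] z:[71/3,26] -> hit [71/3,26] leaf, test {P0(miss), P11(miss), P16(miss)}

13 AABB tests over nodes [0, 1, 11, 3, 7, 13, 2, 4, 9, 10, 5, 6, 8]; 2 leaves entered; closest P2.

== RESULT ==
13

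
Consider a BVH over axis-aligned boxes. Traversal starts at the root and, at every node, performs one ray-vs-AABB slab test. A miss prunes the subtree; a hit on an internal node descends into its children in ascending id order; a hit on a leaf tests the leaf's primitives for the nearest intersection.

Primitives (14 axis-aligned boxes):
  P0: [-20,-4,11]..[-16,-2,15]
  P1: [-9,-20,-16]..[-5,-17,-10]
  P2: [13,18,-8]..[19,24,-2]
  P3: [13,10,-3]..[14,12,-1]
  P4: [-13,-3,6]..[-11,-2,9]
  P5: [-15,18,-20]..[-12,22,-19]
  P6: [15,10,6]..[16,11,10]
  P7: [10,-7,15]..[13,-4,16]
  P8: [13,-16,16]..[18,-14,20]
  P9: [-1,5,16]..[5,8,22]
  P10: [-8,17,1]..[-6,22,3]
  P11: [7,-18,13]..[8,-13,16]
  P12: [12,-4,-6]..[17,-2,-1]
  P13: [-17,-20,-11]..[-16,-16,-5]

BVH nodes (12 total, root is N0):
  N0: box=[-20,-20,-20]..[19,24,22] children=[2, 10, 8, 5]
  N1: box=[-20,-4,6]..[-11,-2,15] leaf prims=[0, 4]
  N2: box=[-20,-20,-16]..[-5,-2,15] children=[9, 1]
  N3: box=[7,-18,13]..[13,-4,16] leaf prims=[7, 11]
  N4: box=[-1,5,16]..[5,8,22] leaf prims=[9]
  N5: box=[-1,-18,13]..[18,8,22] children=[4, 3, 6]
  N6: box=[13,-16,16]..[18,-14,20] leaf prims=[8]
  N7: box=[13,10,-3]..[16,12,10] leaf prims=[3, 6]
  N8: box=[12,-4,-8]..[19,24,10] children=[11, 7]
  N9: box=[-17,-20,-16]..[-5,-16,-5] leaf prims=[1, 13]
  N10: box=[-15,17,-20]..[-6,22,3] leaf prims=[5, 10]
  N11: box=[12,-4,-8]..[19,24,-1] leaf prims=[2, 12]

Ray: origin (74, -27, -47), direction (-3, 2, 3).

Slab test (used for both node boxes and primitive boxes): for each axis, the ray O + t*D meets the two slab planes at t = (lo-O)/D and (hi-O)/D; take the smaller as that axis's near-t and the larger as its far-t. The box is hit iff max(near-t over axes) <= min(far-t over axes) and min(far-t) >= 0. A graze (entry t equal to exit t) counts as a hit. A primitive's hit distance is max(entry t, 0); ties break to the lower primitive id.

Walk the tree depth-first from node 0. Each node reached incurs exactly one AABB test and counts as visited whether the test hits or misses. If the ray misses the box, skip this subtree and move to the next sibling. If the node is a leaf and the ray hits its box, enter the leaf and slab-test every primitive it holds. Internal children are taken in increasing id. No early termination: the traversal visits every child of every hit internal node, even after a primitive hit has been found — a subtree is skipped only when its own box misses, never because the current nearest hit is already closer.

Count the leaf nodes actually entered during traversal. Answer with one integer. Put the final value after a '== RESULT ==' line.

Traverse from the root:
N0 x:[55/3,94/3] y:[7/2,51/2] z:[9,23] -> hit [55/3,23], descend [2, 5, 8, 10]
  N2 x:[79/3,94/3] y:[7/2,25/2] z:[31/3,62/3] -> miss, prune
  N5 x:[56/3,25] y:[9/2,35/2] z:[20,23] -> miss, prune
  N8 x:[55/3,62/3] y:[23/2,51/2] z:[13,19] -> hit [55/3,19], descend [7, 11]
    N7 x:[58/3,61/3] y:[37/2,39/2] z:[44/3,19] -> miss, prune
    N11 x:[55/3,62/3] y:[23/2,51/2] z:[13,46/3] -> miss, prune
  N10 x:[80/3,89/3] y:[22,49/2] z:[9,50/3] -> miss, prune

order=[0, 2, 5, 8, 7, 11, 10]  |boxes|=7  |leaves|=0  hit=miss

== RESULT ==
0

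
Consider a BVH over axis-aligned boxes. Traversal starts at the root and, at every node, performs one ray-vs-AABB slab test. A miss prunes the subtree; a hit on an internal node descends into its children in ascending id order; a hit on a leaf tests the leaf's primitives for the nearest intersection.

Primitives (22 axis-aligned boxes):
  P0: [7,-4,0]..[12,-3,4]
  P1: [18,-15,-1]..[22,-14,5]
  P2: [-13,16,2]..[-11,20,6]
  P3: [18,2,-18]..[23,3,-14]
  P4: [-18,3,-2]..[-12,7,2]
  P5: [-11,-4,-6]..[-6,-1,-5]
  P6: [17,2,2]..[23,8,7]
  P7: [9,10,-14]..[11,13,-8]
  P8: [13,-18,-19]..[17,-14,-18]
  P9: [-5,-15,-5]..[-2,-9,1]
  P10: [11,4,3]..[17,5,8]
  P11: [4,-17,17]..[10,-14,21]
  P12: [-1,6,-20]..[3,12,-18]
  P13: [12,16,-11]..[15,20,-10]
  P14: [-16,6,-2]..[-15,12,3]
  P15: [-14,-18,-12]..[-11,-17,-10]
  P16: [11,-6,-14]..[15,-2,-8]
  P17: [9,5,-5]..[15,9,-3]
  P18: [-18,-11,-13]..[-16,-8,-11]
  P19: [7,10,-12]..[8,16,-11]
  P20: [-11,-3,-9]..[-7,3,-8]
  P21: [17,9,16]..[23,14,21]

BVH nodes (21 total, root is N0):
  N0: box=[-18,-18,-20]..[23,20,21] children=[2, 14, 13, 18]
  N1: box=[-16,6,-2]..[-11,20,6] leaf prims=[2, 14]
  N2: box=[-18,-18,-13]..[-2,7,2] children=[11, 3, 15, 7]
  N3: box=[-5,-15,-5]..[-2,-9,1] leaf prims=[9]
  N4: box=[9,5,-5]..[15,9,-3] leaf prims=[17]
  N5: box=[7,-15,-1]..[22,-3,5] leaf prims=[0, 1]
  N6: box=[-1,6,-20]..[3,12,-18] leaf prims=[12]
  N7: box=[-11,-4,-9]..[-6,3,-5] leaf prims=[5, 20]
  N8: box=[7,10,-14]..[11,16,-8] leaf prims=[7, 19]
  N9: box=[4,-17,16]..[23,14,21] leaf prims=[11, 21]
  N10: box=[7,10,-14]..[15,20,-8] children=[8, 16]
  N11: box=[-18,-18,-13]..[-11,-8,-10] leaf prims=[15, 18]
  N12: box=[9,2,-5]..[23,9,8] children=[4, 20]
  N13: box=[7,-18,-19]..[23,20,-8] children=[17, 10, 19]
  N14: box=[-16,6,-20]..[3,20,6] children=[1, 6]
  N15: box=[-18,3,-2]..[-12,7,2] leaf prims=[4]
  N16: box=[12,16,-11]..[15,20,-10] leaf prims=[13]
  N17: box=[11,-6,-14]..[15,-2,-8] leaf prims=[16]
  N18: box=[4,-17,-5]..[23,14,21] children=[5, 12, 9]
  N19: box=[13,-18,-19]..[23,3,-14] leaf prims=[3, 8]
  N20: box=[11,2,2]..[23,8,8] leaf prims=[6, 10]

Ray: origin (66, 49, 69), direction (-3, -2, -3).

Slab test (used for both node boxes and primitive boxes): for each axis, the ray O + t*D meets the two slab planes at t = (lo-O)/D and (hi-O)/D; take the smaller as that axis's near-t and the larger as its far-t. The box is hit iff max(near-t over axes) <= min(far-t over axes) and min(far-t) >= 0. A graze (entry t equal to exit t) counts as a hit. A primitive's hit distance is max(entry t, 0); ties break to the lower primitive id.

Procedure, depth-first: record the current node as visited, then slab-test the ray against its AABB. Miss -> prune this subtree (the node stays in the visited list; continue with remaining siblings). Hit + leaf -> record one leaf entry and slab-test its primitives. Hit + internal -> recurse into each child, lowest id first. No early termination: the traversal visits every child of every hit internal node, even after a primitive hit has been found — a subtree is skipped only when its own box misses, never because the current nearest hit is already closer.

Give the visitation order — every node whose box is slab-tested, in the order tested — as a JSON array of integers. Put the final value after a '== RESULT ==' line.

Trace the traversal:
N0 x:[43/3,28] y:[29/2,67/2] z:[16,89/3] -> hit [16,28], descend [2, 13, 14, 18]
  N2 x:[68/3,28] y:[21,67/2] z:[67/3,82/3] -> hit [68/3,82/3], descend [3, 7, 11, 15]
    N3 x:[68/3,71/3] y:[29,32] z:[68/3,74/3] -> miss, prune
    N7 x:[24,77/3] y:[23,53/2] z:[74/3,26] -> hit [74/3,77/3] leaf, test {P5@t=25, P20@t=77/3}
    N11 x:[77/3,28] y:[57/2,67/2] z:[79/3,82/3] -> miss, prune
    N15 x:[26,28] y:[21,23] z:[67/3,71/3] -> miss, prune
  N13 x:[43/3,59/3] y:[29/2,67/2] z:[77/3,88/3] -> miss, prune
  N14 x:[21,82/3] y:[29/2,43/2] z:[21,89/3] -> hit [21,43/2], descend [1, 6]
    N1 x:[77/3,82/3] y:[29/2,43/2] z:[21,71/3] -> miss, prune
    N6 x:[21,67/3] y:[37/2,43/2] z:[29,89/3] -> miss, prune
  N18 x:[43/3,62/3] y:[35/2,33] z:[16,74/3] -> hit [35/2,62/3], descend [5, 9, 12]
    N5 x:[44/3,59/3] y:[26,32] z:[64/3,70/3] -> miss, prune
    N9 x:[43/3,62/3] y:[35/2,33] z:[16,53/3] -> hit [35/2,53/3] leaf, test {P11(miss), P21(miss)}
    N12 x:[43/3,19] y:[20,47/2] z:[61/3,74/3] -> miss, prune

14 AABB tests over nodes [0, 2, 3, 7, 11, 15, 13, 14, 1, 6, 18, 5, 9, 12]; 2 leaves entered; closest P5.

== RESULT ==
[0, 2, 3, 7, 11, 15, 13, 14, 1, 6, 18, 5, 9, 12]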